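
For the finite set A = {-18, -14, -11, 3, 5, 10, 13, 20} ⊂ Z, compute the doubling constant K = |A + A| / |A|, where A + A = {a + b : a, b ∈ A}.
K = |A + A| / |A| = 31/8

Enumerate A + A = {a + b : a, b ∈ A}. With |A| = 8, there are |A|^2 = 64 ordered sum pairs; collecting distinct values, A + A = {-36, -32, -29, -28, -25, -22, -15, -13, -11, -9, -8, -6, -5, -4, -1, 2, 6, 8, 9, 10, 13, 15, 16, 18, 20, 23, 25, 26, 30, 33, 40}, so |A + A| = 31. Thus K = 31/8. For comparison, the minimum possible |A + A| over all 8-element sets is 2·8 − 1 = 15 (so min K = 15/8), attained only by arithmetic progressions.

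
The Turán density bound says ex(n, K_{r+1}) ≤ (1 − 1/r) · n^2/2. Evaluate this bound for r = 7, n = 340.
Turán density bound = (6/7) · 340^2/2 = 346800/7 ≈ 49542.8571

Turán's theorem: ex(n, K_{r+1}) is achieved by the complete r-partite Turán graph T(n, r) with parts as balanced as possible, and is at most (1 − 1/r) · n^2/2. For r = 7, n = 340: the density bound is (6/7) · 115600/2 = 346800/7 ≈ 49542.8571. The integer-valued extremum is e(T(340, 7)) = 49542, which is strictly less than the density bound 346800/7 since 7 ∤ 340 (the parts of T(340, 7) cannot all be equal).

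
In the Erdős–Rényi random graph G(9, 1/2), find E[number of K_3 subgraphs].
E[# K_3] = C(9, 3) · (1/2)^C(3, 2) = 84 / 2^3 = 21/2 = 10.5

For each 3-subset S of vertices (there are C(9, 3) = 84 such S), let X_S = 1 if S induces a K_3 (all C(3, 2) = 3 edges present). Then P(X_S = 1) = (1/2)^3 = 1/8. By linearity of expectation, E[# K_3] = C(9, 3) · (1/2)^3 = 84 / 8 = 21/2 = 10.5.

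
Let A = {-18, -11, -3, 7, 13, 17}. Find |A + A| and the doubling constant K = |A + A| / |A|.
K = |A + A| / |A| = 20/6 = 10/3

Enumerate A + A = {a + b : a, b ∈ A}. With |A| = 6, there are |A|^2 = 36 ordered sum pairs; collecting distinct values, A + A = {-36, -29, -22, -21, -14, -11, -6, -5, -4, -1, 2, 4, 6, 10, 14, 20, 24, 26, 30, 34}, so |A + A| = 20. Thus K = 20/6 = 10/3. For comparison, the minimum possible |A + A| over all 6-element sets is 2·6 − 1 = 11 (so min K = 11/6), attained only by arithmetic progressions.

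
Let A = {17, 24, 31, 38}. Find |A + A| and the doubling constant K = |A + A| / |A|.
K = |A + A| / |A| = 7/4

Enumerate A + A = {a + b : a, b ∈ A}. With |A| = 4, there are |A|^2 = 16 ordered sum pairs; collecting distinct values, A + A = {34, 41, 48, 55, 62, 69, 76}, so |A + A| = 7. Thus K = 7/4. Here |A + A| = 2|A| − 1 = 7, the minimum possible — so K = 7/4 is minimal, which holds iff A is an arithmetic progression.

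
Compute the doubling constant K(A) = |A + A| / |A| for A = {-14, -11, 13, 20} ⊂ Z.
K = |A + A| / |A| = 10/4 = 5/2

Enumerate A + A = {a + b : a, b ∈ A}. With |A| = 4, there are |A|^2 = 16 ordered sum pairs; collecting distinct values, A + A = {-28, -25, -22, -1, 2, 6, 9, 26, 33, 40}, so |A + A| = 10. Thus K = 10/4 = 5/2. For comparison, the minimum possible |A + A| over all 4-element sets is 2·4 − 1 = 7 (so min K = 7/4), attained only by arithmetic progressions.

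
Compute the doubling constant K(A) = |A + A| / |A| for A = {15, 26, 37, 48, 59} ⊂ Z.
K = |A + A| / |A| = 9/5

Enumerate A + A = {a + b : a, b ∈ A}. With |A| = 5, there are |A|^2 = 25 ordered sum pairs; collecting distinct values, A + A = {30, 41, 52, 63, 74, 85, 96, 107, 118}, so |A + A| = 9. Thus K = 9/5. Here |A + A| = 2|A| − 1 = 9, the minimum possible — so K = 9/5 is minimal, which holds iff A is an arithmetic progression.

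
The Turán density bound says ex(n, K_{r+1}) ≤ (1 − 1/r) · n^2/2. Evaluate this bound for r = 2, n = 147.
Turán density bound = (1/2) · 147^2/2 = 21609/4 ≈ 5402.25

Turán's theorem: ex(n, K_{r+1}) is achieved by the complete r-partite Turán graph T(n, r) with parts as balanced as possible, and is at most (1 − 1/r) · n^2/2. For r = 2, n = 147: the density bound is (1/2) · 21609/2 = 21609/4 ≈ 5402.25. The integer-valued extremum is e(T(147, 2)) = 5402, which is strictly less than the density bound 21609/4 since 2 ∤ 147 (the parts of T(147, 2) cannot all be equal).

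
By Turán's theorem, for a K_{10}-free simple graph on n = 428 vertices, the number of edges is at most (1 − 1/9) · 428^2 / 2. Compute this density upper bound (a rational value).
Turán density bound = (8/9) · 428^2/2 = 732736/9 ≈ 81415.1111

Turán's theorem: ex(n, K_{r+1}) is achieved by the complete r-partite Turán graph T(n, r) with parts as balanced as possible, and is at most (1 − 1/r) · n^2/2. For r = 9, n = 428: the density bound is (8/9) · 183184/2 = 732736/9 ≈ 81415.1111. The integer-valued extremum is e(T(428, 9)) = 81414, which is strictly less than the density bound 732736/9 since 9 ∤ 428 (the parts of T(428, 9) cannot all be equal).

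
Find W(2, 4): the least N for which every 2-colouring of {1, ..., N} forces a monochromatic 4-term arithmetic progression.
W(2, 4) = 35

W(2, 4) = 35. The lower bound W(2, 4) > 34 comes from an explicit good 2-colouring of [1, 34]; the upper bound W(2, 4) ≤ 35 was verified by exhaustive search over 2-colourings of [1, 35].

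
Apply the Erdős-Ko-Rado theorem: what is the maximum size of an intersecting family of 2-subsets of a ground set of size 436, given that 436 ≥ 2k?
max |F| = C(435, 1) = 435

Erdős-Ko-Rado (1961): when n ≥ 2k, max |F| = C(n−1, k−1). The bound is attained by the star {A : i ∈ A} for any fixed i ∈ [n]. Here C(436−1, 2−1) = C(435, 1) = 435.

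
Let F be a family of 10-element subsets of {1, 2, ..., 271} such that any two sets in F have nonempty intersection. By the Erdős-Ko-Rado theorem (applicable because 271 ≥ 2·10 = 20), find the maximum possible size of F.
max |F| = C(270, 9) = 18364856700312210

The Erdős-Ko-Rado theorem states: for n ≥ 2k, an intersecting family of k-subsets of an n-element set has size at most C(n − 1, k − 1), with equality for 'star' families {A ⊆ [n] : |A| = k, i ∈ A} (fix an element i). For n = 271, k = 10: C(270, 9) = 18364856700312210.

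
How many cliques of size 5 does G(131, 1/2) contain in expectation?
E[# K_5] = C(131, 5) · (1/2)^C(5, 2) = 297602656 / 2^10 = 9300083/32 = 290627.59375

For each 5-subset S of vertices (there are C(131, 5) = 297602656 such S), let X_S = 1 if S induces a K_5 (all C(5, 2) = 10 edges present). Then P(X_S = 1) = (1/2)^10 = 1/1024. By linearity of expectation, E[# K_5] = C(131, 5) · (1/2)^10 = 297602656 / 1024 = 9300083/32 = 290627.59375.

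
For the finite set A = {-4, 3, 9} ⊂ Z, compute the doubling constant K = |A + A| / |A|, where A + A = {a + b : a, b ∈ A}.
K = |A + A| / |A| = 6/3 = 2

Enumerate A + A = {a + b : a, b ∈ A}. With |A| = 3, there are |A|^2 = 9 ordered sum pairs; collecting distinct values, A + A = {-8, -1, 5, 6, 12, 18}, so |A + A| = 6. Thus K = 6/3 = 2. For comparison, the minimum possible |A + A| over all 3-element sets is 2·3 − 1 = 5 (so min K = 5/3), attained only by arithmetic progressions.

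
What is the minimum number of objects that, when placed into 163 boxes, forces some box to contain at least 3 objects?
n = (3 − 1)·163 + 1 = 327

By the generalised pigeonhole principle, to guarantee some box contains ≥ r objects we need more than (r − 1) · k objects total. Threshold: n = (r − 1) · k + 1. With r = 3 and k = 163: n = 2 · 163 + 1 = 326 + 1 = 327. For n = 326 = 2 · 163, we can put exactly 2 objects in every box, avoiding 3 in any single one — so 327 is tight.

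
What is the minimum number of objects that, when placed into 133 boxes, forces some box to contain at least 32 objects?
n = (32 − 1)·133 + 1 = 4124

By the generalised pigeonhole principle, to guarantee some box contains ≥ r objects we need more than (r − 1) · k objects total. Threshold: n = (r − 1) · k + 1. With r = 32 and k = 133: n = 31 · 133 + 1 = 4123 + 1 = 4124. For n = 4123 = 31 · 133, we can put exactly 31 objects in every box, avoiding 32 in any single one — so 4124 is tight.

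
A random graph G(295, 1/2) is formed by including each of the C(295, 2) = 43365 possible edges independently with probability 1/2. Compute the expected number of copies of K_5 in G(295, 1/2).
E[# K_5] = C(295, 5) · (1/2)^C(5, 2) = 17994159309 / 2^10 ≈ 17572421.200195

For each 5-subset S of vertices (there are C(295, 5) = 17994159309 such S), let X_S = 1 if S induces a K_5 (all C(5, 2) = 10 edges present). Then P(X_S = 1) = (1/2)^10 = 1/1024. By linearity of expectation, E[# K_5] = C(295, 5) · (1/2)^10 = 17994159309 / 1024 ≈ 17572421.200195.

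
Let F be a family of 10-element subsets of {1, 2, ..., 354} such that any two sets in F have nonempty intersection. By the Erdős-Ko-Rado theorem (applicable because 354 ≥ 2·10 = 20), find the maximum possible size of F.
max |F| = C(353, 9) = 211621036099430100

Erdős-Ko-Rado (1961): when n ≥ 2k, max |F| = C(n−1, k−1). The bound is attained by the star {A : i ∈ A} for any fixed i ∈ [n]. Here C(354−1, 10−1) = C(353, 9) = 211621036099430100.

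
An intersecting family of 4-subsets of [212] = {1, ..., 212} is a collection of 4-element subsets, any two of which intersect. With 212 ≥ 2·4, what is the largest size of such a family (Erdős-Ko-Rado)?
max |F| = C(211, 3) = 1543465

The Erdős-Ko-Rado theorem states: for n ≥ 2k, an intersecting family of k-subsets of an n-element set has size at most C(n − 1, k − 1), with equality for 'star' families {A ⊆ [n] : |A| = k, i ∈ A} (fix an element i). For n = 212, k = 4: C(211, 3) = 1543465.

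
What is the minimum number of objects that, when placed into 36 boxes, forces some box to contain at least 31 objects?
n = (31 − 1)·36 + 1 = 1081

By the generalised pigeonhole principle, to guarantee some box contains ≥ r objects we need more than (r − 1) · k objects total. Threshold: n = (r − 1) · k + 1. With r = 31 and k = 36: n = 30 · 36 + 1 = 1080 + 1 = 1081. For n = 1080 = 30 · 36, we can put exactly 30 objects in every box, avoiding 31 in any single one — so 1081 is tight.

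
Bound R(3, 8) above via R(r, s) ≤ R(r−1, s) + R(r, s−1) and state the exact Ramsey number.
R(3, 8) ≤ R(2, 8) + R(3, 7) = 8 + 23 = 31; exact value R(3, 8) = 28.

The Erdős–Szekeres recurrence R(r, s) ≤ R(r−1, s) + R(r, s−1) applied to (r, s) = (3, 8) gives
  R(3, 8) ≤ R(2, 8) + R(3, 7) = 8 + 23 = 31.
(Recall R(2, k) = k and R is symmetric.) The recurrence is not tight here (it gives 31, but the exact value is R(3, 8) = 28); the tight upper bound requires a sharper argument than the simple recurrence, combined with a lower-bound construction on K_{27}.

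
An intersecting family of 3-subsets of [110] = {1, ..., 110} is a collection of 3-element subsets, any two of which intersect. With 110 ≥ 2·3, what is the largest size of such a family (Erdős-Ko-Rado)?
max |F| = C(109, 2) = 5886

Erdős-Ko-Rado (1961): when n ≥ 2k, max |F| = C(n−1, k−1). The bound is attained by the star {A : i ∈ A} for any fixed i ∈ [n]. Here C(110−1, 3−1) = C(109, 2) = 5886.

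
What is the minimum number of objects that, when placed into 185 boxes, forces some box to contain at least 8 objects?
n = (8 − 1)·185 + 1 = 1296

By the generalised pigeonhole principle, to guarantee some box contains ≥ r objects we need more than (r − 1) · k objects total. Threshold: n = (r − 1) · k + 1. With r = 8 and k = 185: n = 7 · 185 + 1 = 1295 + 1 = 1296. For n = 1295 = 7 · 185, we can put exactly 7 objects in every box, avoiding 8 in any single one — so 1296 is tight.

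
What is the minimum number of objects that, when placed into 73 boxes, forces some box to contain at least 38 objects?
n = (38 − 1)·73 + 1 = 2702

By the generalised pigeonhole principle, to guarantee some box contains ≥ r objects we need more than (r − 1) · k objects total. Threshold: n = (r − 1) · k + 1. With r = 38 and k = 73: n = 37 · 73 + 1 = 2701 + 1 = 2702. For n = 2701 = 37 · 73, we can put exactly 37 objects in every box, avoiding 38 in any single one — so 2702 is tight.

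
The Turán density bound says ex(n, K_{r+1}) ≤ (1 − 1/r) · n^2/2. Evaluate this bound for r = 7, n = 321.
Turán density bound = (6/7) · 321^2/2 = 309123/7 ≈ 44160.4286

Turán's theorem: ex(n, K_{r+1}) is achieved by the complete r-partite Turán graph T(n, r) with parts as balanced as possible, and is at most (1 − 1/r) · n^2/2. For r = 7, n = 321: the density bound is (6/7) · 103041/2 = 309123/7 ≈ 44160.4286. The integer-valued extremum is e(T(321, 7)) = 44160, which is strictly less than the density bound 309123/7 since 7 ∤ 321 (the parts of T(321, 7) cannot all be equal).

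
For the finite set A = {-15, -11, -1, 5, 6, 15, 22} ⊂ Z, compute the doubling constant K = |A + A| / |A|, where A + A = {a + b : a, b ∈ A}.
K = |A + A| / |A| = 25/7

Enumerate A + A = {a + b : a, b ∈ A}. With |A| = 7, there are |A|^2 = 49 ordered sum pairs; collecting distinct values, A + A = {-30, -26, -22, -16, -12, -10, -9, -6, -5, -2, 0, 4, 5, 7, 10, 11, 12, 14, 20, 21, 27, 28, 30, 37, 44}, so |A + A| = 25. Thus K = 25/7. For comparison, the minimum possible |A + A| over all 7-element sets is 2·7 − 1 = 13 (so min K = 13/7), attained only by arithmetic progressions.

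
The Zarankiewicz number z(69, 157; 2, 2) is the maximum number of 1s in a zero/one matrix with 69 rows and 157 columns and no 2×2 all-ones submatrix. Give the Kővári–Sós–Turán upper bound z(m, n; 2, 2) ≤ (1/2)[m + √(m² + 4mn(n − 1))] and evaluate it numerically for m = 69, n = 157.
z(69, 157; 2, 2) ≤ (1/2)[69 + √(69² + 4·69·157·156)] = (1/2)[69 + √6764553] = 1334.9377

Kővári–Sós–Turán: let r_1, ..., r_69 be the row sums and z = Σ r_i the total number of 1s. Each pair of columns can share at most one row with both entries 1 (else a 2×2 all-ones block appears), so Σ_i C(r_i, 2) ≤ C(157, 2) = 12246. By convexity Σ_i C(r_i, 2) ≥ 69·C(z/69, 2) = z(z − 69)/(2·69), giving z² − 69z − 69·157·156 ≤ 0 and hence z ≤ (1/2)[69 + √(4761 + 4·1689948)] = (1/2)[69 + √6764553] ≈ (1/2)(69 + 2600.8754) = 1334.9377.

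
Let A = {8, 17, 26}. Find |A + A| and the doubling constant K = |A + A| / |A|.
K = |A + A| / |A| = 5/3

Enumerate A + A = {a + b : a, b ∈ A}. With |A| = 3, there are |A|^2 = 9 ordered sum pairs; collecting distinct values, A + A = {16, 25, 34, 43, 52}, so |A + A| = 5. Thus K = 5/3. Here |A + A| = 2|A| − 1 = 5, the minimum possible — so K = 5/3 is minimal, which holds iff A is an arithmetic progression.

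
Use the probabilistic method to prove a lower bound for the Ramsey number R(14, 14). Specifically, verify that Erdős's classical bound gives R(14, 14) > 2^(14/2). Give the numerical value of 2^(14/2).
2^(14/2) = 128; so R(14, 14) > 128

Colour each edge of K_n uniformly at random with red/blue. The expected number of monochromatic K_14 is C(n, 14) · 2 · 2^(−C(14,2)). If C(n, 14) · 2^(1 − C(14,2)) < 1, then with positive probability no monochromatic K_14 exists, so R(14, 14) > n. The standard estimate C(n, 14) ≤ n^14/14! shows this inequality holds whenever n ≤ 2^(14/2) (since 14! · 2^(C(14,2) − 1) > 2^(14^2/2) ≥ n^14). Hence R(14, 14) > 2^(14/2) = 128.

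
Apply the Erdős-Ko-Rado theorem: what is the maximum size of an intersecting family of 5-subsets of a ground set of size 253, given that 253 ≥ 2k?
max |F| = C(252, 4) = 164059875

The Erdős-Ko-Rado theorem states: for n ≥ 2k, an intersecting family of k-subsets of an n-element set has size at most C(n − 1, k − 1), with equality for 'star' families {A ⊆ [n] : |A| = k, i ∈ A} (fix an element i). For n = 253, k = 5: C(252, 4) = 164059875.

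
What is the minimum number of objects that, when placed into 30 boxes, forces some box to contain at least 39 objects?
n = (39 − 1)·30 + 1 = 1141

By the generalised pigeonhole principle, to guarantee some box contains ≥ r objects we need more than (r − 1) · k objects total. Threshold: n = (r − 1) · k + 1. With r = 39 and k = 30: n = 38 · 30 + 1 = 1140 + 1 = 1141. For n = 1140 = 38 · 30, we can put exactly 38 objects in every box, avoiding 39 in any single one — so 1141 is tight.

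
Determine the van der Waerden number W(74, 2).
W(74, 2) = 74 + 1 = 75

A 2-term AP is any pair of integers, so a monochromatic 2-AP exists iff some colour is used at least twice. With 74 colours, the colouring i ↦ i on {1, ..., 74} uses each colour once, avoiding any monochromatic pair, so W(74, 2) > 74. For {1, ..., 75}, pigeonhole forces two integers of the same colour, which form a monochromatic 2-AP. Hence W(74, 2) = 75.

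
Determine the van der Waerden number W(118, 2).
W(118, 2) = 118 + 1 = 119

A 2-term AP is any pair of integers, so a monochromatic 2-AP exists iff some colour is used at least twice. With 118 colours, the colouring i ↦ i on {1, ..., 118} uses each colour once, avoiding any monochromatic pair, so W(118, 2) > 118. For {1, ..., 119}, pigeonhole forces two integers of the same colour, which form a monochromatic 2-AP. Hence W(118, 2) = 119.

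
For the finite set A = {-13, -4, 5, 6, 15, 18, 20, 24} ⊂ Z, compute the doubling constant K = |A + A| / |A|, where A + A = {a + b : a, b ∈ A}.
K = |A + A| / |A| = 30/8 = 15/4

Enumerate A + A = {a + b : a, b ∈ A}. With |A| = 8, there are |A|^2 = 64 ordered sum pairs; collecting distinct values, A + A = {-26, -17, -8, -7, 1, 2, 5, 7, 10, 11, 12, 14, 16, 20, 21, 23, 24, 25, 26, 29, 30, 33, 35, 36, 38, 39, 40, 42, 44, 48}, so |A + A| = 30. Thus K = 30/8 = 15/4. For comparison, the minimum possible |A + A| over all 8-element sets is 2·8 − 1 = 15 (so min K = 15/8), attained only by arithmetic progressions.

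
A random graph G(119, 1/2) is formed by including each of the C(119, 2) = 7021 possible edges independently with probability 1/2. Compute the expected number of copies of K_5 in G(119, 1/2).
E[# K_5] = C(119, 5) · (1/2)^C(5, 2) = 182637273 / 2^10 ≈ 178356.711914

For each 5-subset S of vertices (there are C(119, 5) = 182637273 such S), let X_S = 1 if S induces a K_5 (all C(5, 2) = 10 edges present). Then P(X_S = 1) = (1/2)^10 = 1/1024. By linearity of expectation, E[# K_5] = C(119, 5) · (1/2)^10 = 182637273 / 1024 ≈ 178356.711914.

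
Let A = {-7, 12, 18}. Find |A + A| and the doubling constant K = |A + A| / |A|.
K = |A + A| / |A| = 6/3 = 2

Enumerate A + A = {a + b : a, b ∈ A}. With |A| = 3, there are |A|^2 = 9 ordered sum pairs; collecting distinct values, A + A = {-14, 5, 11, 24, 30, 36}, so |A + A| = 6. Thus K = 6/3 = 2. For comparison, the minimum possible |A + A| over all 3-element sets is 2·3 − 1 = 5 (so min K = 5/3), attained only by arithmetic progressions.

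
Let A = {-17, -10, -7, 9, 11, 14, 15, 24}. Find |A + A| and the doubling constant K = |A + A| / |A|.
K = |A + A| / |A| = 34/8 = 17/4

Enumerate A + A = {a + b : a, b ∈ A}. With |A| = 8, there are |A|^2 = 64 ordered sum pairs; collecting distinct values, A + A = {-34, -27, -24, -20, -17, -14, -8, -6, -3, -2, -1, 1, 2, 4, 5, 7, 8, 14, 17, 18, 20, 22, 23, 24, 25, 26, 28, 29, 30, 33, 35, 38, 39, 48}, so |A + A| = 34. Thus K = 34/8 = 17/4. For comparison, the minimum possible |A + A| over all 8-element sets is 2·8 − 1 = 15 (so min K = 15/8), attained only by arithmetic progressions.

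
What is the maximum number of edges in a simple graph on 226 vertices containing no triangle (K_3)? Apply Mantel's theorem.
ex(226, K_3) = ⌊226^2/4⌋ = 12769

Mantel (1907): a triangle-free graph on n vertices has at most ⌊n^2/4⌋ edges, with equality for the complete bipartite graph K_{⌊n/2⌋, ⌈n/2⌉}. For n = 226: ⌊226^2/4⌋ = ⌊51076/4⌋ = 12769. The extremal graph is K_{113, 113}, which has 113·113 = 12769 edges.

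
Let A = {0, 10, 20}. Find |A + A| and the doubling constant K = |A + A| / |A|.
K = |A + A| / |A| = 5/3

Enumerate A + A = {a + b : a, b ∈ A}. With |A| = 3, there are |A|^2 = 9 ordered sum pairs; collecting distinct values, A + A = {0, 10, 20, 30, 40}, so |A + A| = 5. Thus K = 5/3. Here |A + A| = 2|A| − 1 = 5, the minimum possible — so K = 5/3 is minimal, which holds iff A is an arithmetic progression.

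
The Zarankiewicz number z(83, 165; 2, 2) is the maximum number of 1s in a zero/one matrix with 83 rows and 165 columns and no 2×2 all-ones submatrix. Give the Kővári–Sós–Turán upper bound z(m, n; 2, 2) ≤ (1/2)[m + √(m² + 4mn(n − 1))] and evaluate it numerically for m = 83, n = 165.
z(83, 165; 2, 2) ≤ (1/2)[83 + √(83² + 4·83·165·164)] = (1/2)[83 + √8990809] = 1540.7339

Kővári–Sós–Turán: let r_1, ..., r_83 be the row sums and z = Σ r_i the total number of 1s. Each pair of columns can share at most one row with both entries 1 (else a 2×2 all-ones block appears), so Σ_i C(r_i, 2) ≤ C(165, 2) = 13530. By convexity Σ_i C(r_i, 2) ≥ 83·C(z/83, 2) = z(z − 83)/(2·83), giving z² − 83z − 83·165·164 ≤ 0 and hence z ≤ (1/2)[83 + √(6889 + 4·2245980)] = (1/2)[83 + √8990809] ≈ (1/2)(83 + 2998.4678) = 1540.7339.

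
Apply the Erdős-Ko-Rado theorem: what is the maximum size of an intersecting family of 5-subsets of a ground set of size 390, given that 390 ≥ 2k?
max |F| = C(389, 4) = 939438501

Erdős-Ko-Rado (1961): when n ≥ 2k, max |F| = C(n−1, k−1). The bound is attained by the star {A : i ∈ A} for any fixed i ∈ [n]. Here C(390−1, 5−1) = C(389, 4) = 939438501.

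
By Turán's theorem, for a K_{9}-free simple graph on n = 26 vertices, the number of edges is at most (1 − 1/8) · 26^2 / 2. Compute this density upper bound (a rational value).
Turán density bound = (7/8) · 26^2/2 = 1183/4 ≈ 295.75

Turán's theorem: ex(n, K_{r+1}) is achieved by the complete r-partite Turán graph T(n, r) with parts as balanced as possible, and is at most (1 − 1/r) · n^2/2. For r = 8, n = 26: the density bound is (7/8) · 676/2 = 1183/4 ≈ 295.75. The integer-valued extremum is e(T(26, 8)) = 295, which is strictly less than the density bound 1183/4 since 8 ∤ 26 (the parts of T(26, 8) cannot all be equal).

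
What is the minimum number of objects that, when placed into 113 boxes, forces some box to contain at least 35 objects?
n = (35 − 1)·113 + 1 = 3843

By the generalised pigeonhole principle, to guarantee some box contains ≥ r objects we need more than (r − 1) · k objects total. Threshold: n = (r − 1) · k + 1. With r = 35 and k = 113: n = 34 · 113 + 1 = 3842 + 1 = 3843. For n = 3842 = 34 · 113, we can put exactly 34 objects in every box, avoiding 35 in any single one — so 3843 is tight.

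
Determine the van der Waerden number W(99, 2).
W(99, 2) = 99 + 1 = 100

A 2-term AP is any pair of integers, so a monochromatic 2-AP exists iff some colour is used at least twice. With 99 colours, the colouring i ↦ i on {1, ..., 99} uses each colour once, avoiding any monochromatic pair, so W(99, 2) > 99. For {1, ..., 100}, pigeonhole forces two integers of the same colour, which form a monochromatic 2-AP. Hence W(99, 2) = 100.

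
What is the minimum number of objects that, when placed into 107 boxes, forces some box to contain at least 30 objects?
n = (30 − 1)·107 + 1 = 3104

By the generalised pigeonhole principle, to guarantee some box contains ≥ r objects we need more than (r − 1) · k objects total. Threshold: n = (r − 1) · k + 1. With r = 30 and k = 107: n = 29 · 107 + 1 = 3103 + 1 = 3104. For n = 3103 = 29 · 107, we can put exactly 29 objects in every box, avoiding 30 in any single one — so 3104 is tight.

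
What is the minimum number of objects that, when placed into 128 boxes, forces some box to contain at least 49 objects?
n = (49 − 1)·128 + 1 = 6145

By the generalised pigeonhole principle, to guarantee some box contains ≥ r objects we need more than (r − 1) · k objects total. Threshold: n = (r − 1) · k + 1. With r = 49 and k = 128: n = 48 · 128 + 1 = 6144 + 1 = 6145. For n = 6144 = 48 · 128, we can put exactly 48 objects in every box, avoiding 49 in any single one — so 6145 is tight.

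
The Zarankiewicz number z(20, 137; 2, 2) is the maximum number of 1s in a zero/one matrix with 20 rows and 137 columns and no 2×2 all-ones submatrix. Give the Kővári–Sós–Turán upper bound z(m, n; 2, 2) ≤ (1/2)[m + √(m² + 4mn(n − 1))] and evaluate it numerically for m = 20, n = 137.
z(20, 137; 2, 2) ≤ (1/2)[20 + √(20² + 4·20·137·136)] = (1/2)[20 + √1490960] = 620.5244

Kővári–Sós–Turán: let r_1, ..., r_20 be the row sums and z = Σ r_i the total number of 1s. Each pair of columns can share at most one row with both entries 1 (else a 2×2 all-ones block appears), so Σ_i C(r_i, 2) ≤ C(137, 2) = 9316. By convexity Σ_i C(r_i, 2) ≥ 20·C(z/20, 2) = z(z − 20)/(2·20), giving z² − 20z − 20·137·136 ≤ 0 and hence z ≤ (1/2)[20 + √(400 + 4·372640)] = (1/2)[20 + √1490960] ≈ (1/2)(20 + 1221.0487) = 620.5244.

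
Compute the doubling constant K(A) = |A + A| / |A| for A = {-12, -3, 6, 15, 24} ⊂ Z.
K = |A + A| / |A| = 9/5

Enumerate A + A = {a + b : a, b ∈ A}. With |A| = 5, there are |A|^2 = 25 ordered sum pairs; collecting distinct values, A + A = {-24, -15, -6, 3, 12, 21, 30, 39, 48}, so |A + A| = 9. Thus K = 9/5. Here |A + A| = 2|A| − 1 = 9, the minimum possible — so K = 9/5 is minimal, which holds iff A is an arithmetic progression.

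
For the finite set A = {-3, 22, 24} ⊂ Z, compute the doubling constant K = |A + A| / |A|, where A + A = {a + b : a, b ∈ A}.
K = |A + A| / |A| = 6/3 = 2

Enumerate A + A = {a + b : a, b ∈ A}. With |A| = 3, there are |A|^2 = 9 ordered sum pairs; collecting distinct values, A + A = {-6, 19, 21, 44, 46, 48}, so |A + A| = 6. Thus K = 6/3 = 2. For comparison, the minimum possible |A + A| over all 3-element sets is 2·3 − 1 = 5 (so min K = 5/3), attained only by arithmetic progressions.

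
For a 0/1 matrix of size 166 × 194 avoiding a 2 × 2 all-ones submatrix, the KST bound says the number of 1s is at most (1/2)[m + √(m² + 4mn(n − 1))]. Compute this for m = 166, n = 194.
z(166, 194; 2, 2) ≤ (1/2)[166 + √(166² + 4·166·194·193)] = (1/2)[166 + √24889044] = 2577.446

Kővári–Sós–Turán: let r_1, ..., r_166 be the row sums and z = Σ r_i the total number of 1s. Each pair of columns can share at most one row with both entries 1 (else a 2×2 all-ones block appears), so Σ_i C(r_i, 2) ≤ C(194, 2) = 18721. By convexity Σ_i C(r_i, 2) ≥ 166·C(z/166, 2) = z(z − 166)/(2·166), giving z² − 166z − 166·194·193 ≤ 0 and hence z ≤ (1/2)[166 + √(27556 + 4·6215372)] = (1/2)[166 + √24889044] ≈ (1/2)(166 + 4988.8921) = 2577.446.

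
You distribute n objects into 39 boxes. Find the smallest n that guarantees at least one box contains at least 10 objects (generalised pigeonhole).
n = (10 − 1)·39 + 1 = 352

By the generalised pigeonhole principle, to guarantee some box contains ≥ r objects we need more than (r − 1) · k objects total. Threshold: n = (r − 1) · k + 1. With r = 10 and k = 39: n = 9 · 39 + 1 = 351 + 1 = 352. For n = 351 = 9 · 39, we can put exactly 9 objects in every box, avoiding 10 in any single one — so 352 is tight.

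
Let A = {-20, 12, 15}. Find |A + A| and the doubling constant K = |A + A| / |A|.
K = |A + A| / |A| = 6/3 = 2

Enumerate A + A = {a + b : a, b ∈ A}. With |A| = 3, there are |A|^2 = 9 ordered sum pairs; collecting distinct values, A + A = {-40, -8, -5, 24, 27, 30}, so |A + A| = 6. Thus K = 6/3 = 2. For comparison, the minimum possible |A + A| over all 3-element sets is 2·3 − 1 = 5 (so min K = 5/3), attained only by arithmetic progressions.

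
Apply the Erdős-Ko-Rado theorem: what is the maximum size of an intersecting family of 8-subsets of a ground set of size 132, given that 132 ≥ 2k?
max |F| = C(131, 7) = 111600996000

Erdős-Ko-Rado (1961): when n ≥ 2k, max |F| = C(n−1, k−1). The bound is attained by the star {A : i ∈ A} for any fixed i ∈ [n]. Here C(132−1, 8−1) = C(131, 7) = 111600996000.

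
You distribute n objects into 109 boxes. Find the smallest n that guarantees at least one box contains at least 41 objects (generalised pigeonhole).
n = (41 − 1)·109 + 1 = 4361

By the generalised pigeonhole principle, to guarantee some box contains ≥ r objects we need more than (r − 1) · k objects total. Threshold: n = (r − 1) · k + 1. With r = 41 and k = 109: n = 40 · 109 + 1 = 4360 + 1 = 4361. For n = 4360 = 40 · 109, we can put exactly 40 objects in every box, avoiding 41 in any single one — so 4361 is tight.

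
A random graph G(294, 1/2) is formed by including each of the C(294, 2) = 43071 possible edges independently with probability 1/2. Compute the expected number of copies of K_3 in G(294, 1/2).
E[# K_3] = C(294, 3) · (1/2)^C(3, 2) = 4192244 / 2^3 = 1048061/2 = 524030.5

For each 3-subset S of vertices (there are C(294, 3) = 4192244 such S), let X_S = 1 if S induces a K_3 (all C(3, 2) = 3 edges present). Then P(X_S = 1) = (1/2)^3 = 1/8. By linearity of expectation, E[# K_3] = C(294, 3) · (1/2)^3 = 4192244 / 8 = 1048061/2 = 524030.5.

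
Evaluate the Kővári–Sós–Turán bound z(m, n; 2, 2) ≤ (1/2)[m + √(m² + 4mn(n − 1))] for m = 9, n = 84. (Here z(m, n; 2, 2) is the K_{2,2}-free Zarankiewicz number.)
z(9, 84; 2, 2) ≤ (1/2)[9 + √(9² + 4·9·84·83)] = (1/2)[9 + √251073] = 255.0359

Kővári–Sós–Turán: let r_1, ..., r_9 be the row sums and z = Σ r_i the total number of 1s. Each pair of columns can share at most one row with both entries 1 (else a 2×2 all-ones block appears), so Σ_i C(r_i, 2) ≤ C(84, 2) = 3486. By convexity Σ_i C(r_i, 2) ≥ 9·C(z/9, 2) = z(z − 9)/(2·9), giving z² − 9z − 9·84·83 ≤ 0 and hence z ≤ (1/2)[9 + √(81 + 4·62748)] = (1/2)[9 + √251073] ≈ (1/2)(9 + 501.0719) = 255.0359.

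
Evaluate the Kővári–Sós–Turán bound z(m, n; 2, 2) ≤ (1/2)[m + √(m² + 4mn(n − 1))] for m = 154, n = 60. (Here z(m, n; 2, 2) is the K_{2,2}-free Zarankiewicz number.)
z(154, 60; 2, 2) ≤ (1/2)[154 + √(154² + 4·154·60·59)] = (1/2)[154 + √2204356] = 819.3537

Kővári–Sós–Turán: let r_1, ..., r_154 be the row sums and z = Σ r_i the total number of 1s. Each pair of columns can share at most one row with both entries 1 (else a 2×2 all-ones block appears), so Σ_i C(r_i, 2) ≤ C(60, 2) = 1770. By convexity Σ_i C(r_i, 2) ≥ 154·C(z/154, 2) = z(z − 154)/(2·154), giving z² − 154z − 154·60·59 ≤ 0 and hence z ≤ (1/2)[154 + √(23716 + 4·545160)] = (1/2)[154 + √2204356] ≈ (1/2)(154 + 1484.7074) = 819.3537.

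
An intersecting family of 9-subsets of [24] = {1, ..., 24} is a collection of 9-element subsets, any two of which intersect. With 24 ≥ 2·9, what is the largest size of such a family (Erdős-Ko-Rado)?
max |F| = C(23, 8) = 490314

The Erdős-Ko-Rado theorem states: for n ≥ 2k, an intersecting family of k-subsets of an n-element set has size at most C(n − 1, k − 1), with equality for 'star' families {A ⊆ [n] : |A| = k, i ∈ A} (fix an element i). For n = 24, k = 9: C(23, 8) = 490314.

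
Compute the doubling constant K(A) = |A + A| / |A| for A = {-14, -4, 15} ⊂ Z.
K = |A + A| / |A| = 6/3 = 2

Enumerate A + A = {a + b : a, b ∈ A}. With |A| = 3, there are |A|^2 = 9 ordered sum pairs; collecting distinct values, A + A = {-28, -18, -8, 1, 11, 30}, so |A + A| = 6. Thus K = 6/3 = 2. For comparison, the minimum possible |A + A| over all 3-element sets is 2·3 − 1 = 5 (so min K = 5/3), attained only by arithmetic progressions.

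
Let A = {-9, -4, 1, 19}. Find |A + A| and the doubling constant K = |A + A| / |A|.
K = |A + A| / |A| = 9/4

Enumerate A + A = {a + b : a, b ∈ A}. With |A| = 4, there are |A|^2 = 16 ordered sum pairs; collecting distinct values, A + A = {-18, -13, -8, -3, 2, 10, 15, 20, 38}, so |A + A| = 9. Thus K = 9/4. For comparison, the minimum possible |A + A| over all 4-element sets is 2·4 − 1 = 7 (so min K = 7/4), attained only by arithmetic progressions.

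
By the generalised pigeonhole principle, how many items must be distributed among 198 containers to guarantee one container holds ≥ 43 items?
n = (43 − 1)·198 + 1 = 8317

By the generalised pigeonhole principle, to guarantee some box contains ≥ r objects we need more than (r − 1) · k objects total. Threshold: n = (r − 1) · k + 1. With r = 43 and k = 198: n = 42 · 198 + 1 = 8316 + 1 = 8317. For n = 8316 = 42 · 198, we can put exactly 42 objects in every box, avoiding 43 in any single one — so 8317 is tight.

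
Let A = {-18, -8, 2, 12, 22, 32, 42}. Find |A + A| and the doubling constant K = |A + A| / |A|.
K = |A + A| / |A| = 13/7

Enumerate A + A = {a + b : a, b ∈ A}. With |A| = 7, there are |A|^2 = 49 ordered sum pairs; collecting distinct values, A + A = {-36, -26, -16, -6, 4, 14, 24, 34, 44, 54, 64, 74, 84}, so |A + A| = 13. Thus K = 13/7. Here |A + A| = 2|A| − 1 = 13, the minimum possible — so K = 13/7 is minimal, which holds iff A is an arithmetic progression.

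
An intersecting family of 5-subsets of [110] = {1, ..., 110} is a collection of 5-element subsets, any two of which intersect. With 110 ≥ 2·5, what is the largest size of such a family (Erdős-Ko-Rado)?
max |F| = C(109, 4) = 5563251

The Erdős-Ko-Rado theorem states: for n ≥ 2k, an intersecting family of k-subsets of an n-element set has size at most C(n − 1, k − 1), with equality for 'star' families {A ⊆ [n] : |A| = k, i ∈ A} (fix an element i). For n = 110, k = 5: C(109, 4) = 5563251.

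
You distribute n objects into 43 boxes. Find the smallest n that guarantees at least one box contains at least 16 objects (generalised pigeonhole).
n = (16 − 1)·43 + 1 = 646

By the generalised pigeonhole principle, to guarantee some box contains ≥ r objects we need more than (r − 1) · k objects total. Threshold: n = (r − 1) · k + 1. With r = 16 and k = 43: n = 15 · 43 + 1 = 645 + 1 = 646. For n = 645 = 15 · 43, we can put exactly 15 objects in every box, avoiding 16 in any single one — so 646 is tight.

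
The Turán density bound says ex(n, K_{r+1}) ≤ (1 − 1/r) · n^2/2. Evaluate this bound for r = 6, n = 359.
Turán density bound = (5/6) · 359^2/2 = 644405/12 ≈ 53700.4167

Turán's theorem: ex(n, K_{r+1}) is achieved by the complete r-partite Turán graph T(n, r) with parts as balanced as possible, and is at most (1 − 1/r) · n^2/2. For r = 6, n = 359: the density bound is (5/6) · 128881/2 = 644405/12 ≈ 53700.4167. The integer-valued extremum is e(T(359, 6)) = 53700, which is strictly less than the density bound 644405/12 since 6 ∤ 359 (the parts of T(359, 6) cannot all be equal).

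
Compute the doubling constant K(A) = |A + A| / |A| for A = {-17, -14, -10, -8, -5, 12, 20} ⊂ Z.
K = |A + A| / |A| = 27/7

Enumerate A + A = {a + b : a, b ∈ A}. With |A| = 7, there are |A|^2 = 49 ordered sum pairs; collecting distinct values, A + A = {-34, -31, -28, -27, -25, -24, -22, -20, -19, -18, -16, -15, -13, -10, -5, -2, 2, 3, 4, 6, 7, 10, 12, 15, 24, 32, 40}, so |A + A| = 27. Thus K = 27/7. For comparison, the minimum possible |A + A| over all 7-element sets is 2·7 − 1 = 13 (so min K = 13/7), attained only by arithmetic progressions.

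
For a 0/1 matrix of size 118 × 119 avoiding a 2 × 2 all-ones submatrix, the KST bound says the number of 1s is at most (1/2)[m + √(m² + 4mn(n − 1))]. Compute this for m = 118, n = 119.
z(118, 119; 2, 2) ≤ (1/2)[118 + √(118² + 4·118·119·118)] = (1/2)[118 + √6641748] = 1347.5795

Kővári–Sós–Turán: let r_1, ..., r_118 be the row sums and z = Σ r_i the total number of 1s. Each pair of columns can share at most one row with both entries 1 (else a 2×2 all-ones block appears), so Σ_i C(r_i, 2) ≤ C(119, 2) = 7021. By convexity Σ_i C(r_i, 2) ≥ 118·C(z/118, 2) = z(z − 118)/(2·118), giving z² − 118z − 118·119·118 ≤ 0 and hence z ≤ (1/2)[118 + √(13924 + 4·1656956)] = (1/2)[118 + √6641748] ≈ (1/2)(118 + 2577.1589) = 1347.5795.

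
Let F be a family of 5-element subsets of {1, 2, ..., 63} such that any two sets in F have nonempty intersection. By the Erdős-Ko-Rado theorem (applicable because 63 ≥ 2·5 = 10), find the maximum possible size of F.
max |F| = C(62, 4) = 557845

Erdős-Ko-Rado (1961): when n ≥ 2k, max |F| = C(n−1, k−1). The bound is attained by the star {A : i ∈ A} for any fixed i ∈ [n]. Here C(63−1, 5−1) = C(62, 4) = 557845.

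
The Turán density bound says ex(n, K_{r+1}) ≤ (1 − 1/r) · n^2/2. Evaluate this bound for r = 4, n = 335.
Turán density bound = (3/4) · 335^2/2 = 336675/8 ≈ 42084.375

Turán's theorem: ex(n, K_{r+1}) is achieved by the complete r-partite Turán graph T(n, r) with parts as balanced as possible, and is at most (1 − 1/r) · n^2/2. For r = 4, n = 335: the density bound is (3/4) · 112225/2 = 336675/8 ≈ 42084.375. The integer-valued extremum is e(T(335, 4)) = 42084, which is strictly less than the density bound 336675/8 since 4 ∤ 335 (the parts of T(335, 4) cannot all be equal).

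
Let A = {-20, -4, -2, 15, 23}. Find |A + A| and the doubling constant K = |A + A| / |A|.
K = |A + A| / |A| = 15/5 = 3

Enumerate A + A = {a + b : a, b ∈ A}. With |A| = 5, there are |A|^2 = 25 ordered sum pairs; collecting distinct values, A + A = {-40, -24, -22, -8, -6, -5, -4, 3, 11, 13, 19, 21, 30, 38, 46}, so |A + A| = 15. Thus K = 15/5 = 3. For comparison, the minimum possible |A + A| over all 5-element sets is 2·5 − 1 = 9 (so min K = 9/5), attained only by arithmetic progressions.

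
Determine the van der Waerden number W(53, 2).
W(53, 2) = 53 + 1 = 54

A 2-term AP is any pair of integers, so a monochromatic 2-AP exists iff some colour is used at least twice. With 53 colours, the colouring i ↦ i on {1, ..., 53} uses each colour once, avoiding any monochromatic pair, so W(53, 2) > 53. For {1, ..., 54}, pigeonhole forces two integers of the same colour, which form a monochromatic 2-AP. Hence W(53, 2) = 54.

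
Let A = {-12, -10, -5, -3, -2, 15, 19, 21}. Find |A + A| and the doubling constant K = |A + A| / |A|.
K = |A + A| / |A| = 33/8

Enumerate A + A = {a + b : a, b ∈ A}. With |A| = 8, there are |A|^2 = 64 ordered sum pairs; collecting distinct values, A + A = {-24, -22, -20, -17, -15, -14, -13, -12, -10, -8, -7, -6, -5, -4, 3, 5, 7, 9, 10, 11, 12, 13, 14, 16, 17, 18, 19, 30, 34, 36, 38, 40, 42}, so |A + A| = 33. Thus K = 33/8. For comparison, the minimum possible |A + A| over all 8-element sets is 2·8 − 1 = 15 (so min K = 15/8), attained only by arithmetic progressions.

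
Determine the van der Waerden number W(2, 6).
W(2, 6) = 1132

This is a classical value, W(2, 6) = 1132, established by combining an explicit 2-colouring of {1, ..., 1131} with no monochromatic 6-AP (giving the lower bound W(2, 6) > 1131) and a finite case analysis / exhaustive computer search showing every 2-colouring of {1, ..., 1132} has such an AP.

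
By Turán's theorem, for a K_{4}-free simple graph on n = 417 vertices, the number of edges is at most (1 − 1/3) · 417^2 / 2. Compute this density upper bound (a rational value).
Turán density bound = (2/3) · 417^2/2 = 57963

Turán's theorem: ex(n, K_{r+1}) is achieved by the complete r-partite Turán graph T(n, r) with parts as balanced as possible, and is at most (1 − 1/r) · n^2/2. For r = 3, n = 417: the density bound is (2/3) · 173889/2 = 57963. Since 3 ∣ 417, the Turán graph T(417, 3) has parts of equal size 139, and its edge count e(T(417, 3)) = 57963 attains the density bound exactly.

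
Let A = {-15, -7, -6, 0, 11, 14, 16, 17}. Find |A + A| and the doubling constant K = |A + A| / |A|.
K = |A + A| / |A| = 33/8

Enumerate A + A = {a + b : a, b ∈ A}. With |A| = 8, there are |A|^2 = 64 ordered sum pairs; collecting distinct values, A + A = {-30, -22, -21, -15, -14, -13, -12, -7, -6, -4, -1, 0, 1, 2, 4, 5, 7, 8, 9, 10, 11, 14, 16, 17, 22, 25, 27, 28, 30, 31, 32, 33, 34}, so |A + A| = 33. Thus K = 33/8. For comparison, the minimum possible |A + A| over all 8-element sets is 2·8 − 1 = 15 (so min K = 15/8), attained only by arithmetic progressions.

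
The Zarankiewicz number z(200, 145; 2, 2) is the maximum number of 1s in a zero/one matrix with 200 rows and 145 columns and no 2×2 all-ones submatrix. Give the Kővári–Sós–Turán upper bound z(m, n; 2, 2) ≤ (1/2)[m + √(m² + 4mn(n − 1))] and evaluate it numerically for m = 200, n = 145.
z(200, 145; 2, 2) ≤ (1/2)[200 + √(200² + 4·200·145·144)] = (1/2)[200 + √16744000] = 2145.9717

Kővári–Sós–Turán: let r_1, ..., r_200 be the row sums and z = Σ r_i the total number of 1s. Each pair of columns can share at most one row with both entries 1 (else a 2×2 all-ones block appears), so Σ_i C(r_i, 2) ≤ C(145, 2) = 10440. By convexity Σ_i C(r_i, 2) ≥ 200·C(z/200, 2) = z(z − 200)/(2·200), giving z² − 200z − 200·145·144 ≤ 0 and hence z ≤ (1/2)[200 + √(40000 + 4·4176000)] = (1/2)[200 + √16744000] ≈ (1/2)(200 + 4091.9433) = 2145.9717.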